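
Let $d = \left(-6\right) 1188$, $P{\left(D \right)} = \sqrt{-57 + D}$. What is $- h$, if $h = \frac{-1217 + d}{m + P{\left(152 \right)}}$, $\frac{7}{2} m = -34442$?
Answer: $- \frac{4023858860}{4745000801} - \frac{408905 \sqrt{95}}{4745000801} \approx -0.84886$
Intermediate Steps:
$m = - \frac{68884}{7}$ ($m = \frac{2}{7} \left(-34442\right) = - \frac{68884}{7} \approx -9840.6$)
$d = -7128$
$h = - \frac{8345}{- \frac{68884}{7} + \sqrt{95}}$ ($h = \frac{-1217 - 7128}{- \frac{68884}{7} + \sqrt{-57 + 152}} = - \frac{8345}{- \frac{68884}{7} + \sqrt{95}} \approx 0.84886$)
$- h = - (\frac{4023858860}{4745000801} + \frac{408905 \sqrt{95}}{4745000801}) = - \frac{4023858860}{4745000801} - \frac{408905 \sqrt{95}}{4745000801}$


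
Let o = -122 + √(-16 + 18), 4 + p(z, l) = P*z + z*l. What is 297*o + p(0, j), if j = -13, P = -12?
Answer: -36238 + 297*√2 ≈ -35818.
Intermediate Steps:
p(z, l) = -4 - 12*z + l*z (p(z, l) = -4 + (-12*z + z*l) = -4 + (-12*z + l*z) = -4 - 12*z + l*z)
o = -122 + √2 ≈ -120.59
297*o + p(0, j) = 297*(-122 + √2) + (-4 - 12*0 - 13*0) = (-36234 + 297*√2) + (-4 + 0 + 0) = (-36234 + 297*√2) - 4 = -36238 + 297*√2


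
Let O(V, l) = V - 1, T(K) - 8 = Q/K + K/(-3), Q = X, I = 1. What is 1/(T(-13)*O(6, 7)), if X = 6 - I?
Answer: 39/2330 ≈ 0.016738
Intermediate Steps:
X = 5 (X = 6 - 1*1 = 6 - 1 = 5)
Q = 5
T(K) = 8 + 5/K - K/3 (T(K) = 8 + (5/K + K/(-3)) = 8 + (5/K + K*(-1/3)) = 8 + (5/K - K/3) = 8 + 5/K - K/3)
O(V, l) = -1 + V
1/(T(-13)*O(6, 7)) = 1/((8 + 5/(-13) - 1/3*(-13))*(-1 + 6)) = 1/((8 + 5*(-1/13) + 13/3)*5) = 1/((8 - 5/13 + 13/3)*5) = 1/((466/39)*5) = 1/(2330/39) = 39/2330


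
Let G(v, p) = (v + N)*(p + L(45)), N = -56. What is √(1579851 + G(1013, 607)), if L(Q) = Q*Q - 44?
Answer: √4056567 ≈ 2014.1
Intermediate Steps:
L(Q) = -44 + Q² (L(Q) = Q² - 44 = -44 + Q²)
G(v, p) = (-56 + v)*(1981 + p) (G(v, p) = (v - 56)*(p + (-44 + 45²)) = (-56 + v)*(p + (-44 + 2025)) = (-56 + v)*(p + 1981) = (-56 + v)*(1981 + p))
√(1579851 + G(1013, 607)) = √(1579851 + (-110936 - 56*607 + 1981*1013 + 607*1013)) = √(1579851 + (-110936 - 33992 + 2006753 + 614891)) = √(1579851 + 2476716) = √4056567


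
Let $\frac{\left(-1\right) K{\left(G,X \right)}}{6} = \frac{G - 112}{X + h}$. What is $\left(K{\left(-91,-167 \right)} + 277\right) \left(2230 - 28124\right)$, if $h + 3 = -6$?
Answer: $- \frac{27973759}{4} \approx -6.9934 \cdot 10^{6}$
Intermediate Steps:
$h = -9$ ($h = -3 - 6 = -9$)
$K{\left(G,X \right)} = - \frac{6 \left(-112 + G\right)}{-9 + X}$ ($K{\left(G,X \right)} = - 6 \frac{G - 112}{X - 9} = - 6 \frac{-112 + G}{-9 + X} = - \frac{6 \left(-112 + G\right)}{-9 + X}$)
$\left(K{\left(-91,-167 \right)} + 277\right) \left(2230 - 28124\right) = \left(\frac{6 \left(112 - -91\right)}{-9 - 167} + 277\right) \left(2230 - 28124\right) = \left(\frac{6 \left(112 + 91\right)}{-176} + 277\right) \left(-25894\right) = \left(6 \left(- \frac{1}{176}\right) 203 + 277\right) \left(-25894\right) = \left(- \frac{609}{88} + 277\right) \left(-25894\right) = \frac{23767}{88} \left(-25894\right) = - \frac{27973759}{4}$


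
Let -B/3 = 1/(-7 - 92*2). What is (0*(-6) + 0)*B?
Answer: 0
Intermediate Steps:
B = 3/191 (B = -3/(-7 - 92*2) = -3/(-7 - 184) = -3/(-191) = -3*(-1/191) = 3/191 ≈ 0.015707)
(0*(-6) + 0)*B = (0*(-6) + 0)*(3/191) = (0 + 0)*(3/191) = 0*(3/191) = 0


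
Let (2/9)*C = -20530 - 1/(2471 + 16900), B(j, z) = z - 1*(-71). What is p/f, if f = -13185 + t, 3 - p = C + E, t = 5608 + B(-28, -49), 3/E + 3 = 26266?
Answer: -31334349412263/2562356686010 ≈ -12.229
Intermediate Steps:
E = 3/26263 (E = 3/(-3 + 26266) = 3/26263 ≈ 0.00011423)
B(j, z) = 71 + z (B(j, z) = z + 71 = 71 + z)
t = 5630 (t = 5608 + (71 - 49) = 5608 + 22 = 5630)
C = -1193059893/12914 (C = 9*(-20530 - 1/(2471 + 16900))/2 = 9*(-20530 - 1/19371)/2 = (9/2)*(-397686631/19371) = -1193059893/12914 ≈ -92385.)
p = 31334349412263/339160382 (p = 3 - (-1193059893/12914 + 3/26263) = 3 - 1*(-31333331931117/339160382) = 3 + 31333331931117/339160382 = 31334349412263/339160382 ≈ 92388.)
f = -7555 (f = -13185 + 5630 = -7555)
p/f = (31334349412263/339160382)/(-7555) = (31334349412263/339160382)*(-1/7555) = -31334349412263/2562356686010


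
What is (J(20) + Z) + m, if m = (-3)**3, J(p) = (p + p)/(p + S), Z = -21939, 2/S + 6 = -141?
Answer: -32265114/1469 ≈ -21964.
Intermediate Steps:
S = -2/147 (S = 2/(-6 - 141) = 2/(-147) = 2*(-1/147) = -2/147 ≈ -0.013605)
J(p) = 2*p/(-2/147 + p) (J(p) = (p + p)/(p - 2/147) = (2*p)/(-2/147 + p) = 2*p/(-2/147 + p))
m = -27
(J(20) + Z) + m = (294*20/(-2 + 147*20) - 21939) - 27 = (294*20/(-2 + 2940) - 21939) - 27 = (294*20/2938 - 21939) - 27 = (294*20*(1/2938) - 21939) - 27 = (2940/1469 - 21939) - 27 = -32225451/1469 - 27 = -32265114/1469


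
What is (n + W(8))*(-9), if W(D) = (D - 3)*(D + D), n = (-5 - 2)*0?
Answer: -720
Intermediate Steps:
n = 0 (n = -7*0 = 0)
W(D) = 2*D*(-3 + D) (W(D) = (-3 + D)*(2*D) = 2*D*(-3 + D))
(n + W(8))*(-9) = (0 + 2*8*(-3 + 8))*(-9) = (0 + 2*8*5)*(-9) = (0 + 80)*(-9) = 80*(-9) = -720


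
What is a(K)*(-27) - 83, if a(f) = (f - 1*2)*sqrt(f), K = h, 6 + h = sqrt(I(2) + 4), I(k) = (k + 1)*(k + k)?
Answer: -83 + 108*I*sqrt(2) ≈ -83.0 + 152.74*I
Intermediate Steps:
I(k) = 2*k*(1 + k) (I(k) = (1 + k)*(2*k) = 2*k*(1 + k))
h = -2 (h = -6 + sqrt(2*2*(1 + 2) + 4) = -6 + sqrt(2*2*3 + 4) = -6 + sqrt(12 + 4) = -6 + sqrt(16) = -6 + 4 = -2)
K = -2
a(f) = sqrt(f)*(-2 + f) (a(f) = (f - 2)*sqrt(f) = (-2 + f)*sqrt(f) = sqrt(f)*(-2 + f))
a(K)*(-27) - 83 = (sqrt(-2)*(-2 - 2))*(-27) - 83 = ((I*sqrt(2))*(-4))*(-27) - 83 = -4*I*sqrt(2)*(-27) - 83 = 108*I*sqrt(2) - 83 = -83 + 108*I*sqrt(2)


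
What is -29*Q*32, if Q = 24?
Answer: -22272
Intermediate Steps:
-29*Q*32 = -29*24*32 = -696*32 = -22272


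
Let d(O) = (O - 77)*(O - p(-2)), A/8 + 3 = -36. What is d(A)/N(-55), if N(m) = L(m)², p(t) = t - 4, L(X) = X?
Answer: 119034/3025 ≈ 39.350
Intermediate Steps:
p(t) = -4 + t
A = -312 (A = -24 + 8*(-36) = -24 - 288 = -312)
N(m) = m²
d(O) = (-77 + O)*(6 + O) (d(O) = (O - 77)*(O - (-4 - 2)) = (-77 + O)*(O - 1*(-6)) = (-77 + O)*(O + 6) = (-77 + O)*(6 + O))
d(A)/N(-55) = (-462 + (-312)² - 71*(-312))/((-55)²) = (-462 + 97344 + 22152)/3025 = 119034*(1/3025) = 119034/3025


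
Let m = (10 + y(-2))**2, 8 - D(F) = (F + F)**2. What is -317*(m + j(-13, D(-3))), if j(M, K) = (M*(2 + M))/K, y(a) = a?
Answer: -522733/28 ≈ -18669.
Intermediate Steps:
D(F) = 8 - 4*F**2 (D(F) = 8 - (F + F)**2 = 8 - (2*F)**2 = 8 - 4*F**2)
j(M, K) = M*(2 + M)/K
m = 64 (m = (10 - 2)**2 = 8**2 = 64)
-317*(m + j(-13, D(-3))) = -317*(64 - 13*(2 - 13)/(8 - 4*(-3)**2)) = -317*(64 - 13*(-11)/(8 - 4*9)) = -317*(64 - 13*(-11)/(8 - 36)) = -317*(64 - 13*(-11)/(-28)) = -317*(64 - 13*(-1/28)*(-11)) = -317*(64 - 143/28) = -317*1649/28 = -522733/28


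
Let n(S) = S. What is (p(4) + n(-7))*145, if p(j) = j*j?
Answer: 1305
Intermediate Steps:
p(j) = j²
(p(4) + n(-7))*145 = (4² - 7)*145 = (16 - 7)*145 = 9*145 = 1305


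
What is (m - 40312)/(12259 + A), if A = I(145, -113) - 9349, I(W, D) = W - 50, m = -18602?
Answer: -58914/3005 ≈ -19.605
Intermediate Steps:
I(W, D) = -50 + W
A = -9254 (A = (-50 + 145) - 9349 = 95 - 9349 = -9254)
(m - 40312)/(12259 + A) = (-18602 - 40312)/(12259 - 9254) = -58914/3005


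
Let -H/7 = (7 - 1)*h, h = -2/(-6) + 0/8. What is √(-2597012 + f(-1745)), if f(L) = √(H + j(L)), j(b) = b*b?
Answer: √(-2597012 + √3045011) ≈ 1611.0*I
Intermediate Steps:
j(b) = b²
h = ⅓ (h = -2*(-⅙) + 0*(⅛) = ⅓ + 0 = ⅓ ≈ 0.33333)
H = -14 (H = -7*(7 - 1)/3 = -42/3 = -7*2 = -14)
f(L) = √(-14 + L²)
√(-2597012 + f(-1745)) = √(-2597012 + √(-14 + (-1745)²)) = √(-2597012 + √(-14 + 3045025)) = √(-2597012 + √3045011)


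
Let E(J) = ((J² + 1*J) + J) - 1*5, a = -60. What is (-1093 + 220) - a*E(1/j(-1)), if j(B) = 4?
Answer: -4557/4 ≈ -1139.3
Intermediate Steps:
E(J) = -5 + J² + 2*J (E(J) = ((J² + J) + J) - 5 = ((J + J²) + J) - 5 = (J² + 2*J) - 5 = -5 + J² + 2*J)
(-1093 + 220) - a*E(1/j(-1)) = (-1093 + 220) - (-60)*(-5 + (1/4)² + 2/4) = -873 - (-60)*(-5 + (¼)² + 2*(¼)) = -873 - (-60)*(-5 + 1/16 + ½) = -873 - (-60)*(-71)/16 = -873 - 1*1065/4 = -873 - 1065/4 = -4557/4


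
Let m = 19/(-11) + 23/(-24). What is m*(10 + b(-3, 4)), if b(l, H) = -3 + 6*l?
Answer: 709/24 ≈ 29.542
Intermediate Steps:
m = -709/264 (m = 19*(-1/11) + 23*(-1/24) = -19/11 - 23/24 = -709/264 ≈ -2.6856)
m*(10 + b(-3, 4)) = -709*(10 + (-3 + 6*(-3)))/264 = -709*(10 + (-3 - 18))/264 = -709*(10 - 21)/264 = -709/264*(-11) = 709/24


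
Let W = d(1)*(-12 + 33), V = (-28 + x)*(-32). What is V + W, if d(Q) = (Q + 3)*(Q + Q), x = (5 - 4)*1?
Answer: 1032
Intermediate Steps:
x = 1 (x = 1*1 = 1)
d(Q) = 2*Q*(3 + Q) (d(Q) = (3 + Q)*(2*Q) = 2*Q*(3 + Q))
V = 864 (V = (-28 + 1)*(-32) = -27*(-32) = 864)
W = 168 (W = (2*1*(3 + 1))*(-12 + 33) = (2*1*4)*21 = 8*21 = 168)
V + W = 864 + 168 = 1032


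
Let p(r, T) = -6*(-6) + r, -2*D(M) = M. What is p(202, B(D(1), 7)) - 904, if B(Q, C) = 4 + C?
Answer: -666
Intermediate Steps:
D(M) = -M/2
p(r, T) = 36 + r
p(202, B(D(1), 7)) - 904 = (36 + 202) - 904 = 238 - 904 = -666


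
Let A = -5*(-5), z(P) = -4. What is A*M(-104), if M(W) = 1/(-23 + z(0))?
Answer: -25/27 ≈ -0.92593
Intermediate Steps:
M(W) = -1/27 (M(W) = 1/(-23 - 4) = 1/(-27) = -1/27)
A = 25
A*M(-104) = 25*(-1/27) = -25/27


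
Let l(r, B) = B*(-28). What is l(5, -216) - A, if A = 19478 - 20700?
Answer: 7270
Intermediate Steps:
A = -1222
l(r, B) = -28*B
l(5, -216) - A = -28*(-216) - 1*(-1222) = 6048 + 1222 = 7270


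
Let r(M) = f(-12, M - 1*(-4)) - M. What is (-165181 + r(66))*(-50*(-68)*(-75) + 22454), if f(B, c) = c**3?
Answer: -41335749138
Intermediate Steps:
r(M) = (4 + M)**3 - M (r(M) = (M - 1*(-4))**3 - M = (M + 4)**3 - M = (4 + M)**3 - M)
(-165181 + r(66))*(-50*(-68)*(-75) + 22454) = (-165181 + ((4 + 66)**3 - 1*66))*(-50*(-68)*(-75) + 22454) = (-165181 + (70**3 - 66))*(3400*(-75) + 22454) = (-165181 + (343000 - 66))*(-255000 + 22454) = (-165181 + 342934)*(-232546) = 177753*(-232546) = -41335749138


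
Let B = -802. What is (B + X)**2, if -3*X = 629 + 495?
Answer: 12460900/9 ≈ 1.3845e+6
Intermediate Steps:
X = -1124/3 (X = -(629 + 495)/3 = -1/3*1124 = -1124/3 ≈ -374.67)
(B + X)**2 = (-802 - 1124/3)**2 = (-3530/3)**2 = 12460900/9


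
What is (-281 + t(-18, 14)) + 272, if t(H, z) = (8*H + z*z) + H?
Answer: 25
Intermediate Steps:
t(H, z) = z**2 + 9*H (t(H, z) = (8*H + z**2) + H = (z**2 + 8*H) + H = z**2 + 9*H)
(-281 + t(-18, 14)) + 272 = (-281 + (14**2 + 9*(-18))) + 272 = (-281 + (196 - 162)) + 272 = (-281 + 34) + 272 = -247 + 272 = 25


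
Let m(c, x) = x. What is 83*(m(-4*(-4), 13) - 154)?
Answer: -11703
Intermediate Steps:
83*(m(-4*(-4), 13) - 154) = 83*(13 - 154) = 83*(-141) = -11703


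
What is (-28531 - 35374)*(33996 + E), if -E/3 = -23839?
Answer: -6742808265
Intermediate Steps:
E = 71517 (E = -3*(-23839) = 71517)
(-28531 - 35374)*(33996 + E) = (-28531 - 35374)*(33996 + 71517) = -63905*105513 = -6742808265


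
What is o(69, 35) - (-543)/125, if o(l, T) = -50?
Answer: -5707/125 ≈ -45.656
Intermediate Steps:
o(69, 35) - (-543)/125 = -50 - (-543)/125 = -50 - 1*(-543/125) = -50 + 543/125 = -5707/125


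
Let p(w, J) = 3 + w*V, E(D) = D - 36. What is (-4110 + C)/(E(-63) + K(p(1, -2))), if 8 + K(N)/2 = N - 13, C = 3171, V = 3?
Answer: 313/43 ≈ 7.2791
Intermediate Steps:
E(D) = -36 + D
p(w, J) = 3 + 3*w (p(w, J) = 3 + w*3 = 3 + 3*w)
K(N) = -42 + 2*N (K(N) = -16 + 2*(N - 13) = -16 + 2*(-13 + N) = -16 + (-26 + 2*N) = -42 + 2*N)
(-4110 + C)/(E(-63) + K(p(1, -2))) = (-4110 + 3171)/((-36 - 63) + (-42 + 2*(3 + 3*1))) = -939/(-99 + (-42 + 2*(3 + 3))) = -939/(-99 + (-42 + 2*6)) = -939/(-99 + (-42 + 12)) = -939/(-99 - 30) = -939/(-129) = -939*(-1/129) = 313/43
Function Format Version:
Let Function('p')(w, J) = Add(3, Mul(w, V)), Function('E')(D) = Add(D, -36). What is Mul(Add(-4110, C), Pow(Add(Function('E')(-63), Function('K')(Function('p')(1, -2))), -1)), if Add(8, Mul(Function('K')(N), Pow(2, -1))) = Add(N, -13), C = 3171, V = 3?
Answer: Rational(313, 43) ≈ 7.2791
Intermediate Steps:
Function('E')(D) = Add(-36, D)
Function('p')(w, J) = Add(3, Mul(3, w)) (Function('p')(w, J) = Add(3, Mul(w, 3)) = Add(3, Mul(3, w)))
Function('K')(N) = Add(-42, Mul(2, N)) (Function('K')(N) = Add(-16, Mul(2, Add(N, -13))) = Add(-16, Mul(2, Add(-13, N))) = Add(-16, Add(-26, Mul(2, N))) = Add(-42, Mul(2, N)))
Mul(Add(-4110, C), Pow(Add(Function('E')(-63), Function('K')(Function('p')(1, -2))), -1)) = Mul(Add(-4110, 3171), Pow(Add(Add(-36, -63), Add(-42, Mul(2, Add(3, Mul(3, 1))))), -1)) = Mul(-939, Pow(Add(-99, Add(-42, Mul(2, Add(3, 3)))), -1)) = Mul(-939, Pow(Add(-99, Add(-42, Mul(2, 6))), -1)) = Mul(-939, Pow(Add(-99, Add(-42, 12)), -1)) = Mul(-939, Pow(Add(-99, -30), -1)) = Mul(-939, Pow(-129, -1)) = Mul(-939, Rational(-1, 129)) = Rational(313, 43)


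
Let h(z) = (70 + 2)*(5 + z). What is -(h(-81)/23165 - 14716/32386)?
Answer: 259056166/375110845 ≈ 0.69061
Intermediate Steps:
h(z) = 360 + 72*z (h(z) = 72*(5 + z) = 360 + 72*z)
-(h(-81)/23165 - 14716/32386) = -((360 + 72*(-81))/23165 - 14716/32386) = -((360 - 5832)*(1/23165) - 14716*1/32386) = -(-5472*1/23165 - 7358/16193) = -(-5472/23165 - 7358/16193) = -1*(-259056166/375110845) = 259056166/375110845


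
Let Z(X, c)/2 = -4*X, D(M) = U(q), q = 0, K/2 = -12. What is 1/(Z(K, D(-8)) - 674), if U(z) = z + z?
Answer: -1/482 ≈ -0.0020747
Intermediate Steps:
K = -24 (K = 2*(-12) = -24)
U(z) = 2*z
D(M) = 0 (D(M) = 2*0 = 0)
Z(X, c) = -8*X (Z(X, c) = 2*(-4*X) = -8*X)
1/(Z(K, D(-8)) - 674) = 1/(-8*(-24) - 674) = 1/(192 - 674) = 1/(-482) = -1/482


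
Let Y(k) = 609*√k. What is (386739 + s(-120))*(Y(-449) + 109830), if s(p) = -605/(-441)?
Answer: 891989595920/21 + 4946022616*I*√449/21 ≈ 4.2476e+10 + 4.9907e+9*I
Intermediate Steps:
s(p) = 605/441 (s(p) = -605*(-1/441) = 605/441)
(386739 + s(-120))*(Y(-449) + 109830) = (386739 + 605/441)*(609*√(-449) + 109830) = 170552504*(609*(I*√449) + 109830)/441 = 170552504*(609*I*√449 + 109830)/441 = 170552504*(109830 + 609*I*√449)/441 = 891989595920/21 + 4946022616*I*√449/21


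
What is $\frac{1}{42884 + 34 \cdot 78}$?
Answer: $\frac{1}{45536} \approx 2.1961 \cdot 10^{-5}$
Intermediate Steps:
$\frac{1}{42884 + 34 \cdot 78} = \frac{1}{42884 + 2652} = \frac{1}{45536}$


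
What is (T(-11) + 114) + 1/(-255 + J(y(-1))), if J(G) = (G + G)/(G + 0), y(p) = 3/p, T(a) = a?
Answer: 26058/253 ≈ 103.00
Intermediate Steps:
J(G) = 2 (J(G) = (2*G)/G = 2)
(T(-11) + 114) + 1/(-255 + J(y(-1))) = (-11 + 114) + 1/(-255 + 2) = 103 + 1/(-253) = 103 - 1/253 = 26058/253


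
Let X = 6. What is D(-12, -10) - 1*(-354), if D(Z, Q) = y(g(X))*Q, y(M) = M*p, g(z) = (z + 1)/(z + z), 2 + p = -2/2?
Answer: 743/2 ≈ 371.50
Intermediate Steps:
p = -3 (p = -2 - 2/2 = -2 - 2*1/2 = -2 - 1 = -3)
g(z) = (1 + z)/(2*z) (g(z) = (1 + z)/((2*z)) = (1 + z)*(1/(2*z)) = (1 + z)/(2*z))
y(M) = -3*M (y(M) = M*(-3) = -3*M)
D(Z, Q) = -7*Q/4 (D(Z, Q) = (-3*(1 + 6)/(2*6))*Q = (-3*7/(2*6))*Q = (-3*7/12)*Q = -7*Q/4)
D(-12, -10) - 1*(-354) = -7/4*(-10) - 1*(-354) = 35/2 + 354 = 743/2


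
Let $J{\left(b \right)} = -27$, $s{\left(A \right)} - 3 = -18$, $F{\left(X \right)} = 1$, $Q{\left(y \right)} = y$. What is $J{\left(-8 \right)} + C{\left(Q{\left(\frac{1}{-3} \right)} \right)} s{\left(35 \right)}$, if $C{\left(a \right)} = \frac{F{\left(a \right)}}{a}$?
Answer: $18$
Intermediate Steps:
$s{\left(A \right)} = -15$ ($s{\left(A \right)} = 3 - 18 = -15$)
$C{\left(a \right)} = \frac{1}{a}$ ($C{\left(a \right)} = 1 \frac{1}{a} = \frac{1}{a}$)
$J{\left(-8 \right)} + C{\left(Q{\left(\frac{1}{-3} \right)} \right)} s{\left(35 \right)} = -27 + \frac{1}{\frac{1}{-3}} \left(-15\right) = -27 + \frac{1}{- \frac{1}{3}} \left(-15\right) = -27 - -45 = -27 + 45 = 18$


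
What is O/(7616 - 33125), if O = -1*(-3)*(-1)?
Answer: 1/8503 ≈ 0.00011761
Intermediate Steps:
O = -3 (O = 3*(-1) = -3)
O/(7616 - 33125) = -3/(7616 - 33125) = -3/(-25509) = -1/25509*(-3) = 1/8503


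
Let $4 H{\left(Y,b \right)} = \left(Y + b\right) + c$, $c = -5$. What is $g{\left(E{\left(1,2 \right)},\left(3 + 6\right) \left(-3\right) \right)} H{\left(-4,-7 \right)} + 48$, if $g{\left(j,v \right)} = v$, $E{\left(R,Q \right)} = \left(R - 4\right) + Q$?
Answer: $156$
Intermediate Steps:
$E{\left(R,Q \right)} = -4 + Q + R$ ($E{\left(R,Q \right)} = \left(-4 + R\right) + Q = -4 + Q + R$)
$H{\left(Y,b \right)} = - \frac{5}{4} + \frac{Y}{4} + \frac{b}{4}$ ($H{\left(Y,b \right)} = \frac{\left(Y + b\right) - 5}{4} = \frac{-5 + Y + b}{4} = - \frac{5}{4} + \frac{Y}{4} + \frac{b}{4}$)
$g{\left(E{\left(1,2 \right)},\left(3 + 6\right) \left(-3\right) \right)} H{\left(-4,-7 \right)} + 48 = \left(3 + 6\right) \left(-3\right) \left(- \frac{5}{4} + \frac{1}{4} \left(-4\right) + \frac{1}{4} \left(-7\right)\right) + 48 = 9 \left(-3\right) \left(- \frac{5}{4} - 1 - \frac{7}{4}\right) + 48 = \left(-27\right) \left(-4\right) + 48 = 108 + 48 = 156$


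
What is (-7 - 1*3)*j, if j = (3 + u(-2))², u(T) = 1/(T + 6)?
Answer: -845/8 ≈ -105.63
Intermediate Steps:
u(T) = 1/(6 + T)
j = 169/16 (j = (3 + 1/(6 - 2))² = (3 + 1/4)² = (3 + ¼)² = (13/4)² = 169/16 ≈ 10.563)
(-7 - 1*3)*j = (-7 - 1*3)*(169/16) = (-7 - 3)*(169/16) = -10*169/16 = -845/8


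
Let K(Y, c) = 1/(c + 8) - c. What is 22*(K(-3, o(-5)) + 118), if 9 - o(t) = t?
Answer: 2289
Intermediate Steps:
o(t) = 9 - t
K(Y, c) = 1/(8 + c) - c
22*(K(-3, o(-5)) + 118) = 22*((1 - (9 - 1*(-5))² - 8*(9 - 1*(-5)))/(8 + (9 - 1*(-5))) + 118) = 22*((1 - (9 + 5)² - 8*(9 + 5))/(8 + (9 + 5)) + 118) = 22*((1 - 1*14² - 8*14)/(8 + 14) + 118) = 22*((1 - 1*196 - 112)/22 + 118) = 22*((1 - 196 - 112)/22 + 118) = 22*((1/22)*(-307) + 118) = 22*(-307/22 + 118) = 22*(2289/22) = 2289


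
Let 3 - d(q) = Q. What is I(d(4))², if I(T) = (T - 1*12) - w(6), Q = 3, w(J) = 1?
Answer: 169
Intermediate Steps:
d(q) = 0 (d(q) = 3 - 1*3 = 3 - 3 = 0)
I(T) = -13 + T (I(T) = (T - 1*12) - 1*1 = (T - 12) - 1 = (-12 + T) - 1 = -13 + T)
I(d(4))² = (-13 + 0)² = (-13)² = 169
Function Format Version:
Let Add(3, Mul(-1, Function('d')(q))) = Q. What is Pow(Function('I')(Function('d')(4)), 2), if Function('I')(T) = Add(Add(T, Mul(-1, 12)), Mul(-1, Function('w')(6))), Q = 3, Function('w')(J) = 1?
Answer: 169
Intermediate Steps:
Function('d')(q) = 0 (Function('d')(q) = Add(3, Mul(-1, 3)) = Add(3, -3) = 0)
Function('I')(T) = Add(-13, T) (Function('I')(T) = Add(Add(T, Mul(-1, 12)), Mul(-1, 1)) = Add(Add(T, -12), -1) = Add(Add(-12, T), -1) = Add(-13, T))
Pow(Function('I')(Function('d')(4)), 2) = Pow(Add(-13, 0), 2) = Pow(-13, 2) = 169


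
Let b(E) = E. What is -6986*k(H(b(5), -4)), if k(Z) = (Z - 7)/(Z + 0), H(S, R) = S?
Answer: 13972/5 ≈ 2794.4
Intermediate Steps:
k(Z) = (-7 + Z)/Z
-6986*k(H(b(5), -4)) = -6986*(-7 + 5)/5 = -6986*(-2)/5 = -6986*(-⅖) = 13972/5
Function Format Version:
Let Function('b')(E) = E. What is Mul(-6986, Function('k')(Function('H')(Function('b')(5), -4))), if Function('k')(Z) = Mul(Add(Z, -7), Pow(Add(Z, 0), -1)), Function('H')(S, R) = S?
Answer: Rational(13972, 5) ≈ 2794.4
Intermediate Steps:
Function('k')(Z) = Mul(Pow(Z, -1), Add(-7, Z)) (Function('k')(Z) = Mul(Add(-7, Z), Pow(Z, -1)) = Mul(Pow(Z, -1), Add(-7, Z)))
Mul(-6986, Function('k')(Function('H')(Function('b')(5), -4))) = Mul(-6986, Mul(Pow(5, -1), Add(-7, 5))) = Mul(-6986, Mul(Rational(1, 5), -2)) = Mul(-6986, Rational(-2, 5)) = Rational(13972, 5)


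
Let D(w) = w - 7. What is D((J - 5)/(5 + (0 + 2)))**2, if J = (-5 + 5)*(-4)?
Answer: 2916/49 ≈ 59.510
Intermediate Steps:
J = 0 (J = 0*(-4) = 0)
D(w) = -7 + w
D((J - 5)/(5 + (0 + 2)))**2 = (-7 + (0 - 5)/(5 + (0 + 2)))**2 = (-7 - 5/(5 + 2))**2 = (-7 - 5/7)**2 = (-54/7)**2 = 2916/49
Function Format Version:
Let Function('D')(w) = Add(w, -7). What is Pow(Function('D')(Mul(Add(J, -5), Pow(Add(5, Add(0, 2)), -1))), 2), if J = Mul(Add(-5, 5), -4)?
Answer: Rational(2916, 49) ≈ 59.510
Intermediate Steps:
J = 0 (J = Mul(0, -4) = 0)
Function('D')(w) = Add(-7, w)
Pow(Function('D')(Mul(Add(J, -5), Pow(Add(5, Add(0, 2)), -1))), 2) = Pow(Add(-7, Mul(Add(0, -5), Pow(Add(5, Add(0, 2)), -1))), 2) = Pow(Add(-7, Mul(-5, Pow(Add(5, 2), -1))), 2) = Pow(Add(-7, Mul(-5, Pow(7, -1))), 2) = Pow(Add(-7, Mul(-5, Rational(1, 7))), 2) = Pow(Add(-7, Rational(-5, 7)), 2) = Pow(Rational(-54, 7), 2) = Rational(2916, 49)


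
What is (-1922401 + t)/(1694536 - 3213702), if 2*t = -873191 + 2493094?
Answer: 2224899/3038332 ≈ 0.73228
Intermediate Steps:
t = 1619903/2 (t = (-873191 + 2493094)/2 = (1/2)*1619903 = 1619903/2 ≈ 8.0995e+5)
(-1922401 + t)/(1694536 - 3213702) = (-1922401 + 1619903/2)/(1694536 - 3213702) = -2224899/2/(-1519166) = -2224899/2*(-1/1519166) = 2224899/3038332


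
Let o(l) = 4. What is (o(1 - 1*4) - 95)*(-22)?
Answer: 2002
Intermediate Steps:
(o(1 - 1*4) - 95)*(-22) = (4 - 95)*(-22) = -91*(-22) = 2002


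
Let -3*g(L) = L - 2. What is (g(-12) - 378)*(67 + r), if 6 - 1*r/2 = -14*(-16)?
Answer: 137760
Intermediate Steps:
g(L) = 2/3 - L/3 (g(L) = -(L - 2)/3 = -(-2 + L)/3 = 2/3 - L/3)
r = -436 (r = 12 - (-28)*(-16) = 12 - 2*224 = 12 - 448 = -436)
(g(-12) - 378)*(67 + r) = ((2/3 - 1/3*(-12)) - 378)*(67 - 436) = ((2/3 + 4) - 378)*(-369) = (14/3 - 378)*(-369) = -1120/3*(-369) = 137760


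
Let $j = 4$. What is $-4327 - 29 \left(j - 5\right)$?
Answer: $-4298$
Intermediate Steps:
$-4327 - 29 \left(j - 5\right) = -4327 - 29 \left(4 - 5\right) = -4327 - 29 \left(-1\right) = -4327 - -29 = -4327 + 29 = -4298$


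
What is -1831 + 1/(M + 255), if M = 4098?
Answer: -7970342/4353 ≈ -1831.0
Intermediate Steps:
-1831 + 1/(M + 255) = -1831 + 1/(4098 + 255) = -1831 + 1/4353 = -7970342/4353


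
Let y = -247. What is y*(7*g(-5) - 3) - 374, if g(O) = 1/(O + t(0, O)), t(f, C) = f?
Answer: 3564/5 ≈ 712.80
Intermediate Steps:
g(O) = 1/O (g(O) = 1/(O + 0) = 1/O)
y*(7*g(-5) - 3) - 374 = -247*(7/(-5) - 3) - 374 = -247*(7*(-⅕) - 3) - 374 = -247*(-7/5 - 3) - 374 = -247*(-22/5) - 374 = 5434/5 - 374 = 3564/5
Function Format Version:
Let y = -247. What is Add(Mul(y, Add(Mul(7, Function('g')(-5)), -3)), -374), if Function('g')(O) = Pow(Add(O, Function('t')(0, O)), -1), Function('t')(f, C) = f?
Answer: Rational(3564, 5) ≈ 712.80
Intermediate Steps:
Function('g')(O) = Pow(O, -1) (Function('g')(O) = Pow(Add(O, 0), -1) = Pow(O, -1))
Add(Mul(y, Add(Mul(7, Function('g')(-5)), -3)), -374) = Add(Mul(-247, Add(Mul(7, Pow(-5, -1)), -3)), -374) = Add(Mul(-247, Add(Mul(7, Rational(-1, 5)), -3)), -374) = Add(Mul(-247, Add(Rational(-7, 5), -3)), -374) = Add(Mul(-247, Rational(-22, 5)), -374) = Add(Rational(5434, 5), -374) = Rational(3564, 5)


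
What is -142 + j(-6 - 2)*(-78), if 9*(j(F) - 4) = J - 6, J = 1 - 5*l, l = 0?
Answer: -1232/3 ≈ -410.67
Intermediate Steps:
J = 1 (J = 1 - 5*0 = 1 + 0 = 1)
j(F) = 31/9 (j(F) = 4 + (1 - 6)/9 = 4 + (1/9)*(-5) = 4 - 5/9 = 31/9)
-142 + j(-6 - 2)*(-78) = -142 + (31/9)*(-78) = -142 - 806/3 = -1232/3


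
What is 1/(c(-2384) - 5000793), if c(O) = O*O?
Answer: 1/682663 ≈ 1.4649e-6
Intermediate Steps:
c(O) = O**2
1/(c(-2384) - 5000793) = 1/((-2384)**2 - 5000793) = 1/(5683456 - 5000793) = 1/682663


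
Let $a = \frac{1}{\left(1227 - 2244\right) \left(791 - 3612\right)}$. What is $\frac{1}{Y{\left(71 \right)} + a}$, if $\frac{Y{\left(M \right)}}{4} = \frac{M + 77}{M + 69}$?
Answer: $\frac{14344785}{60657953} \approx 0.23649$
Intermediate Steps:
$Y{\left(M \right)} = \frac{4 \left(77 + M\right)}{69 + M}$ ($Y{\left(M \right)} = 4 \frac{M + 77}{M + 69} = 4 \frac{77 + M}{69 + M} = \frac{4 \left(77 + M\right)}{69 + M}$)
$a = \frac{1}{2868957}$ ($a = \frac{1}{\left(1227 - 2244\right) \left(-2821\right)} = \frac{1}{\left(-1017\right) \left(-2821\right)} = \frac{1}{2868957} \approx 3.4856 \cdot 10^{-7}$)
$\frac{1}{Y{\left(71 \right)} + a} = \frac{1}{\frac{4 \left(77 + 71\right)}{69 + 71} + \frac{1}{2868957}} = \frac{1}{4 \cdot \frac{1}{140} \cdot 148 + \frac{1}{2868957}} = \frac{1}{\frac{148}{35} + \frac{1}{2868957}} = \frac{1}{\frac{60657953}{14344785}} = \frac{14344785}{60657953}$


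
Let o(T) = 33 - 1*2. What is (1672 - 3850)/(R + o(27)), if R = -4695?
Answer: 99/212 ≈ 0.46698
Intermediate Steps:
o(T) = 31 (o(T) = 33 - 2 = 31)
(1672 - 3850)/(R + o(27)) = (1672 - 3850)/(-4695 + 31) = -2178/(-4664) = -2178*(-1/4664) = 99/212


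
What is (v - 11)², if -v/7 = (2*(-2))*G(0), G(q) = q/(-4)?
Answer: 121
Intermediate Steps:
G(q) = -q/4 (G(q) = q*(-¼) = -q/4)
v = 0 (v = -7*2*(-2)*(-¼*0) = -(-28)*0 = -7*0 = 0)
(v - 11)² = (0 - 11)² = (-11)² = 121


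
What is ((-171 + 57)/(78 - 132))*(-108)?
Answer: -228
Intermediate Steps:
((-171 + 57)/(78 - 132))*(-108) = -114/(-54)*(-108) = -114*(-1/54)*(-108) = (19/9)*(-108) = -228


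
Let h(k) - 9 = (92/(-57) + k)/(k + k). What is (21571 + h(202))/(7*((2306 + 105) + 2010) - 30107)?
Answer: 35496833/1381680 ≈ 25.691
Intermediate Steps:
h(k) = 9 + (-92/57 + k)/(2*k) (h(k) = 9 + (92/(-57) + k)/(k + k) = 9 + (92*(-1/57) + k)/((2*k)) = 9 + (-92/57 + k)*(1/(2*k)) = 9 + (-92/57 + k)/(2*k))
(21571 + h(202))/(7*((2306 + 105) + 2010) - 30107) = (21571 + (1/114)*(-92 + 1083*202)/202)/(7*((2306 + 105) + 2010) - 30107) = (21571 + (1/114)*(1/202)*(-92 + 218766))/(7*(2411 + 2010) - 30107) = (21571 + (1/114)*(1/202)*218674)/(7*4421 - 30107) = (21571 + 109337/11514)/(30947 - 30107) = (248477831/11514)/840 = (248477831/11514)*(1/840) = 35496833/1381680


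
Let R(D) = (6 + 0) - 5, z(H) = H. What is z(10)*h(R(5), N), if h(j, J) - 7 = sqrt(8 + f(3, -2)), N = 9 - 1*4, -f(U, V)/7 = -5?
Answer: 70 + 10*sqrt(43) ≈ 135.57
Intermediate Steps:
R(D) = 1 (R(D) = 6 - 5 = 1)
f(U, V) = 35 (f(U, V) = -7*(-5) = 35)
N = 5 (N = 9 - 4 = 5)
h(j, J) = 7 + sqrt(43) (h(j, J) = 7 + sqrt(8 + 35) = 7 + sqrt(43))
z(10)*h(R(5), N) = 10*(7 + sqrt(43)) = 70 + 10*sqrt(43)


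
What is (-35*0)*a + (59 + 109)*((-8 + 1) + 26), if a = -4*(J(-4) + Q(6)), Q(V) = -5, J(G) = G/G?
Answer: 3192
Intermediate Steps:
J(G) = 1
a = 16 (a = -4*(1 - 5) = -4*(-4) = 16)
(-35*0)*a + (59 + 109)*((-8 + 1) + 26) = -35*0*16 + (59 + 109)*((-8 + 1) + 26) = 0*16 + 168*(-7 + 26) = 0 + 168*19 = 0 + 3192 = 3192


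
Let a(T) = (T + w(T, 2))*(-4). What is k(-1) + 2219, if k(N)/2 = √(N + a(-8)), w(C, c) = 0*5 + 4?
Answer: 2219 + 2*√15 ≈ 2226.7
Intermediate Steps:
w(C, c) = 4 (w(C, c) = 0 + 4 = 4)
a(T) = -16 - 4*T (a(T) = (T + 4)*(-4) = (4 + T)*(-4) = -16 - 4*T)
k(N) = 2*√(16 + N) (k(N) = 2*√(N + (-16 - 4*(-8))) = 2*√(N + (-16 + 32)) = 2*√(N + 16) = 2*√(16 + N))
k(-1) + 2219 = 2*√(16 - 1) + 2219 = 2*√15 + 2219 = 2219 + 2*√15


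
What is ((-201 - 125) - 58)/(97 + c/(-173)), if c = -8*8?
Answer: -22144/5615 ≈ -3.9437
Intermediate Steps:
c = -64
((-201 - 125) - 58)/(97 + c/(-173)) = ((-201 - 125) - 58)/(97 - 64/(-173)) = (-326 - 58)/(97 - 64*(-1/173)) = -384/(97 + 64/173) = -384/16845/173 = -384*173/16845 = -22144/5615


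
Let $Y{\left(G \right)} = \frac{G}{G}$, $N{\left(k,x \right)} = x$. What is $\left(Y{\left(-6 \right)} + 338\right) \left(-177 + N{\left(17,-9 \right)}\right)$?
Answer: $-63054$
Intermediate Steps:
$Y{\left(G \right)} = 1$
$\left(Y{\left(-6 \right)} + 338\right) \left(-177 + N{\left(17,-9 \right)}\right) = \left(1 + 338\right) \left(-177 - 9\right) = 339 \left(-186\right) = -63054$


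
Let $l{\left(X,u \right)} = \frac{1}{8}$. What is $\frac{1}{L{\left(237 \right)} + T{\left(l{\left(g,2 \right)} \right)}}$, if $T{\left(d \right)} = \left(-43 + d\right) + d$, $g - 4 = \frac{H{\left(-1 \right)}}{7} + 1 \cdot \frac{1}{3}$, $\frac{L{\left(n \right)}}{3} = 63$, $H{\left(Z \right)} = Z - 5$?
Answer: $\frac{4}{585} \approx 0.0068376$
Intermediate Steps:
$H{\left(Z \right)} = -5 + Z$ ($H{\left(Z \right)} = Z - 5 = -5 + Z$)
$L{\left(n \right)} = 189$ ($L{\left(n \right)} = 3 \cdot 63 = 189$)
$g = \frac{73}{21}$ ($g = 4 + \left(\frac{-5 - 1}{7} + 1 \cdot \frac{1}{3}\right) = 4 + \left(\left(-6\right) \frac{1}{7} + 1 \cdot \frac{1}{3}\right) = 4 + \left(- \frac{6}{7} + \frac{1}{3}\right) = 4 - \frac{11}{21} = \frac{73}{21} \approx 3.4762$)
$l{\left(X,u \right)} = \frac{1}{8}$
$T{\left(d \right)} = -43 + 2 d$
$\frac{1}{L{\left(237 \right)} + T{\left(l{\left(g,2 \right)} \right)}} = \frac{1}{189 + \left(-43 + 2 \cdot \frac{1}{8}\right)} = \frac{1}{189 + \left(-43 + \frac{1}{4}\right)} = \frac{1}{189 - \frac{171}{4}} = \frac{1}{\frac{585}{4}} = \frac{4}{585}$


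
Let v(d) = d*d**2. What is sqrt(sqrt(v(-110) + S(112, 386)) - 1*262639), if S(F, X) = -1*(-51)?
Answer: sqrt(-262639 + I*sqrt(1330949)) ≈ 1.126 + 512.48*I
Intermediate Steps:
S(F, X) = 51
v(d) = d**3
sqrt(sqrt(v(-110) + S(112, 386)) - 1*262639) = sqrt(sqrt((-110)**3 + 51) - 1*262639) = sqrt(sqrt(-1331000 + 51) - 262639) = sqrt(sqrt(-1330949) - 262639) = sqrt(I*sqrt(1330949) - 262639) = sqrt(-262639 + I*sqrt(1330949))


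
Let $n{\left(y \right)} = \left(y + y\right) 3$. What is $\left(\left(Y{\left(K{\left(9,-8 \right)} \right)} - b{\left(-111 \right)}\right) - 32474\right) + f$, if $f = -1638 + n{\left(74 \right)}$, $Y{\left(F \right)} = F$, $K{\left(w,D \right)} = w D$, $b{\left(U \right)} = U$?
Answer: $-33629$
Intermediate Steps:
$n{\left(y \right)} = 6 y$ ($n{\left(y \right)} = 2 y 3 = 6 y$)
$K{\left(w,D \right)} = D w$
$f = -1194$ ($f = -1638 + 6 \cdot 74 = -1638 + 444 = -1194$)
$\left(\left(Y{\left(K{\left(9,-8 \right)} \right)} - b{\left(-111 \right)}\right) - 32474\right) + f = \left(\left(\left(-8\right) 9 - -111\right) - 32474\right) - 1194 = \left(\left(-72 + 111\right) - 32474\right) - 1194 = \left(39 - 32474\right) - 1194 = -32435 - 1194 = -33629$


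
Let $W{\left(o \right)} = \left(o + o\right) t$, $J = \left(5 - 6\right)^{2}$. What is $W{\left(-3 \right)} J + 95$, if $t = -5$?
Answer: $125$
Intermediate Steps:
$J = 1$ ($J = \left(-1\right)^{2} = 1$)
$W{\left(o \right)} = - 10 o$ ($W{\left(o \right)} = \left(o + o\right) \left(-5\right) = 2 o \left(-5\right) = - 10 o$)
$W{\left(-3 \right)} J + 95 = \left(-10\right) \left(-3\right) 1 + 95 = 30 \cdot 1 + 95 = 30 + 95 = 125$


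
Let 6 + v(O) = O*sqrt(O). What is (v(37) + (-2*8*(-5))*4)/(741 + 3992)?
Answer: 314/4733 + 37*sqrt(37)/4733 ≈ 0.11389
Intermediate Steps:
v(O) = -6 + O**(3/2) (v(O) = -6 + O*sqrt(O) = -6 + O**(3/2))
(v(37) + (-2*8*(-5))*4)/(741 + 3992) = ((-6 + 37**(3/2)) + (-2*8*(-5))*4)/(741 + 3992) = ((-6 + 37*sqrt(37)) - 16*(-5)*4)/4733 = ((-6 + 37*sqrt(37)) + 80*4)*(1/4733) = ((-6 + 37*sqrt(37)) + 320)*(1/4733) = (314 + 37*sqrt(37))*(1/4733) = 314/4733 + 37*sqrt(37)/4733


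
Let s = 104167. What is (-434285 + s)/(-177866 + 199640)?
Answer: -165059/10887 ≈ -15.161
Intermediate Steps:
(-434285 + s)/(-177866 + 199640) = (-434285 + 104167)/(-177866 + 199640) = -330118/21774 = -330118*1/21774 = -165059/10887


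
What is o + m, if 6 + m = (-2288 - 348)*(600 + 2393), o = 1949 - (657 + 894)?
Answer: -7889156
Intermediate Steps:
o = 398 (o = 1949 - 1*1551 = 1949 - 1551 = 398)
m = -7889554 (m = -6 + (-2288 - 348)*(600 + 2393) = -6 - 2636*2993 = -6 - 7889548 = -7889554)
o + m = 398 - 7889554 = -7889156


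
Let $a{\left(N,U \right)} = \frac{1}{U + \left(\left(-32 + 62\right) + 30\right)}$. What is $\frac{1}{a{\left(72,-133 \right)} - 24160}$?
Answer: $- \frac{73}{1763681} \approx -4.1391 \cdot 10^{-5}$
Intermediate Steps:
$a{\left(N,U \right)} = \frac{1}{60 + U}$ ($a{\left(N,U \right)} = \frac{1}{U + \left(30 + 30\right)} = \frac{1}{U + 60} = \frac{1}{60 + U}$)
$\frac{1}{a{\left(72,-133 \right)} - 24160} = \frac{1}{\frac{1}{60 - 133} - 24160} = \frac{1}{\frac{1}{-73} - 24160} = \frac{1}{- \frac{1}{73} - 24160} = \frac{1}{- \frac{1763681}{73}} = - \frac{73}{1763681}$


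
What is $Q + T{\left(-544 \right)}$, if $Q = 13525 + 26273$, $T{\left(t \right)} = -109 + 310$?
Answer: $39999$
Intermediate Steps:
$T{\left(t \right)} = 201$
$Q = 39798$
$Q + T{\left(-544 \right)} = 39798 + 201 = 39999$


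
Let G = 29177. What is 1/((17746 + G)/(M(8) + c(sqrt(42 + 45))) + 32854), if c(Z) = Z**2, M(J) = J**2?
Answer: 151/5007877 ≈ 3.0152e-5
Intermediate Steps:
1/((17746 + G)/(M(8) + c(sqrt(42 + 45))) + 32854) = 1/((17746 + 29177)/(8**2 + (sqrt(42 + 45))**2) + 32854) = 1/(46923/(64 + (sqrt(87))**2) + 32854) = 1/(46923/(64 + 87) + 32854) = 1/(46923/151 + 32854) = 1/(5007877/151) = 151/5007877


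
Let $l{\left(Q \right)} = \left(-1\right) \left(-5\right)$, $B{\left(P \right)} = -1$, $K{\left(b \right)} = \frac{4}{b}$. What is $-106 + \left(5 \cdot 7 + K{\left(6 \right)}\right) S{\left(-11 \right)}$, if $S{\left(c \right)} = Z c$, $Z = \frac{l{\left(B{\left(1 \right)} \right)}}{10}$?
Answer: $- \frac{1813}{6} \approx -302.17$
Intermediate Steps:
$l{\left(Q \right)} = 5$
$Z = \frac{1}{2}$ ($Z = \frac{5}{10} = 5 \cdot \frac{1}{10} = \frac{1}{2} \approx 0.5$)
$S{\left(c \right)} = \frac{c}{2}$
$-106 + \left(5 \cdot 7 + K{\left(6 \right)}\right) S{\left(-11 \right)} = -106 + \left(5 \cdot 7 + \frac{4}{6}\right) \frac{1}{2} \left(-11\right) = -106 + \left(35 + 4 \cdot \frac{1}{6}\right) \left(- \frac{11}{2}\right) = -106 + \left(35 + \frac{2}{3}\right) \left(- \frac{11}{2}\right) = -106 + \frac{107}{3} \left(- \frac{11}{2}\right) = -106 - \frac{1177}{6} = - \frac{1813}{6}$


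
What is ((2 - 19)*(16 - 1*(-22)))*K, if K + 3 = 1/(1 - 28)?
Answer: 52972/27 ≈ 1961.9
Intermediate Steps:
K = -82/27 (K = -3 + 1/(1 - 28) = -3 + 1/(-27) = -3 - 1/27 = -82/27 ≈ -3.0370)
((2 - 19)*(16 - 1*(-22)))*K = ((2 - 19)*(16 - 1*(-22)))*(-82/27) = -17*(16 + 22)*(-82/27) = -17*38*(-82/27) = -646*(-82/27) = 52972/27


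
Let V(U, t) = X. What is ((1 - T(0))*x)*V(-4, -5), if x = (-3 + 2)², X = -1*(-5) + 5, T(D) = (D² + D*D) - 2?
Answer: 30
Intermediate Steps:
T(D) = -2 + 2*D² (T(D) = (D² + D²) - 2 = 2*D² - 2 = -2 + 2*D²)
X = 10 (X = 5 + 5 = 10)
V(U, t) = 10
x = 1 (x = (-1)² = 1)
((1 - T(0))*x)*V(-4, -5) = ((1 - (-2 + 2*0²))*1)*10 = ((1 - (-2 + 2*0))*1)*10 = ((1 - (-2 + 0))*1)*10 = ((1 - 1*(-2))*1)*10 = ((1 + 2)*1)*10 = (3*1)*10 = 3*10 = 30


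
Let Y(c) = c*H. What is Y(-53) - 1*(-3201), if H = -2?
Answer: 3307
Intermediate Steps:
Y(c) = -2*c (Y(c) = c*(-2) = -2*c)
Y(-53) - 1*(-3201) = -2*(-53) - 1*(-3201) = 106 + 3201 = 3307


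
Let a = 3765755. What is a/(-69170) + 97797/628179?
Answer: -157253572777/2896742762 ≈ -54.286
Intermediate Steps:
a/(-69170) + 97797/628179 = 3765755/(-69170) + 97797/628179 = 3765755*(-1/69170) + 97797*(1/628179) = -753151/13834 + 32599/209393 = -157253572777/2896742762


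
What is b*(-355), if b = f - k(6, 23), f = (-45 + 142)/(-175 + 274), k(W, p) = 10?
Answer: 317015/99 ≈ 3202.2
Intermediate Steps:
f = 97/99 ≈ 0.97980
b = -893/99 (b = 97/99 - 1*10 = 97/99 - 10 = -893/99 ≈ -9.0202)
b*(-355) = -893/99*(-355) = 317015/99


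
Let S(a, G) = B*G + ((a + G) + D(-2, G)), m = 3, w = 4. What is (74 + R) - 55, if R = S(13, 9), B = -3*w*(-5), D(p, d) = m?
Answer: 584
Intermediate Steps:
D(p, d) = 3
B = 60 (B = -3*4*(-5) = -12*(-5) = 60)
S(a, G) = 3 + a + 61*G (S(a, G) = 60*G + ((a + G) + 3) = 60*G + ((G + a) + 3) = 60*G + (3 + G + a) = 3 + a + 61*G)
R = 565 (R = 3 + 13 + 61*9 = 3 + 13 + 549 = 565)
(74 + R) - 55 = (74 + 565) - 55 = 639 - 55 = 584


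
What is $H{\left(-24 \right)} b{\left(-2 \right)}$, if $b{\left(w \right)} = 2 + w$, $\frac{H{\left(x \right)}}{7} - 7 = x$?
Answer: $0$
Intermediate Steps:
$H{\left(x \right)} = 49 + 7 x$
$H{\left(-24 \right)} b{\left(-2 \right)} = \left(49 + 7 \left(-24\right)\right) \left(2 - 2\right) = \left(49 - 168\right) 0 = \left(-119\right) 0 = 0$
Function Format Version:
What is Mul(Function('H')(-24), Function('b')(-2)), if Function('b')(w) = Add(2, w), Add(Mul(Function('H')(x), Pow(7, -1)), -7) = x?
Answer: 0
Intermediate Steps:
Function('H')(x) = Add(49, Mul(7, x))
Mul(Function('H')(-24), Function('b')(-2)) = Mul(Add(49, Mul(7, -24)), Add(2, -2)) = Mul(Add(49, -168), 0) = Mul(-119, 0) = 0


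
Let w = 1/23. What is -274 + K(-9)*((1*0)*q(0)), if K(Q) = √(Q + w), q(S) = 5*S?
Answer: -274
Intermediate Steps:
w = 1/23 ≈ 0.043478
K(Q) = √(1/23 + Q) (K(Q) = √(Q + 1/23) = √(1/23 + Q))
-274 + K(-9)*((1*0)*q(0)) = -274 + (√(23 + 529*(-9))/23)*((1*0)*(5*0)) = -274 + (√(23 - 4761)/23)*(0*0) = -274 + (√(-4738)/23)*0 = -274 + ((I*√4738)/23)*0 = -274 + (I*√4738/23)*0 = -274 + 0 = -274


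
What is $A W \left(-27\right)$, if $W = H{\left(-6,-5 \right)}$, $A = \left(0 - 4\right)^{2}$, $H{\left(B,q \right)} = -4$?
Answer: $1728$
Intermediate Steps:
$A = 16$ ($A = \left(-4\right)^{2} = 16$)
$W = -4$
$A W \left(-27\right) = 16 \left(-4\right) \left(-27\right) = \left(-64\right) \left(-27\right) = 1728$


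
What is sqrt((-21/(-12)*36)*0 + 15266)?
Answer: sqrt(15266) ≈ 123.56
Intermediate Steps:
sqrt((-21/(-12)*36)*0 + 15266) = sqrt((-21*(-1/12)*36)*0 + 15266) = sqrt(((7/4)*36)*0 + 15266) = sqrt(63*0 + 15266) = sqrt(0 + 15266) = sqrt(15266)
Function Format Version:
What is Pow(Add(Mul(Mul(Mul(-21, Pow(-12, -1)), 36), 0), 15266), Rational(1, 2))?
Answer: Pow(15266, Rational(1, 2)) ≈ 123.56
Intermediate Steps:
Pow(Add(Mul(Mul(Mul(-21, Pow(-12, -1)), 36), 0), 15266), Rational(1, 2)) = Pow(Add(Mul(Mul(Mul(-21, Rational(-1, 12)), 36), 0), 15266), Rational(1, 2)) = Pow(Add(Mul(Mul(Rational(7, 4), 36), 0), 15266), Rational(1, 2)) = Pow(Add(Mul(63, 0), 15266), Rational(1, 2)) = Pow(Add(0, 15266), Rational(1, 2)) = Pow(15266, Rational(1, 2))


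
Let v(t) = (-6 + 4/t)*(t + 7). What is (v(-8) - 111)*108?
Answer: -11286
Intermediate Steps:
v(t) = (-6 + 4/t)*(7 + t)
(v(-8) - 111)*108 = ((-38 - 6*(-8) + 28/(-8)) - 111)*108 = ((-38 + 48 + 28*(-⅛)) - 111)*108 = ((-38 + 48 - 7/2) - 111)*108 = (13/2 - 111)*108 = -209/2*108 = -11286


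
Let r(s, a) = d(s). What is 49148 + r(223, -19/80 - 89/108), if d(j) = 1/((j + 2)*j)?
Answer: 2466000901/50175 ≈ 49148.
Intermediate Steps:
d(j) = 1/(j*(2 + j)) (d(j) = 1/((2 + j)*j) = 1/(j*(2 + j)))
r(s, a) = 1/(s*(2 + s))
49148 + r(223, -19/80 - 89/108) = 49148 + 1/(223*(2 + 223)) = 49148 + (1/223)/225 = 49148 + (1/223)*(1/225) = 49148 + 1/50175 = 2466000901/50175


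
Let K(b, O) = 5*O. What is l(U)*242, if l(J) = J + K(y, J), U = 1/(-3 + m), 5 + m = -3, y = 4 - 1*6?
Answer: -132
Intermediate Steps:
y = -2 (y = 4 - 6 = -2)
m = -8 (m = -5 - 3 = -8)
U = -1/11 (U = 1/(-3 - 8) = 1/(-11) = -1/11 ≈ -0.090909)
l(J) = 6*J (l(J) = J + 5*J = 6*J)
l(U)*242 = (6*(-1/11))*242 = -6/11*242 = -132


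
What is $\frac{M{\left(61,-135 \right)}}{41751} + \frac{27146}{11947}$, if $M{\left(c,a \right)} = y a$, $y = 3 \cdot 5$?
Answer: $\frac{123242219}{55422133} \approx 2.2237$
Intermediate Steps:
$y = 15$
$M{\left(c,a \right)} = 15 a$
$\frac{M{\left(61,-135 \right)}}{41751} + \frac{27146}{11947} = \frac{15 \left(-135\right)}{41751} + \frac{27146}{11947} = \left(-2025\right) \frac{1}{41751} + 27146 \cdot \frac{1}{11947} = - \frac{225}{4639} + \frac{27146}{11947} = \frac{123242219}{55422133}$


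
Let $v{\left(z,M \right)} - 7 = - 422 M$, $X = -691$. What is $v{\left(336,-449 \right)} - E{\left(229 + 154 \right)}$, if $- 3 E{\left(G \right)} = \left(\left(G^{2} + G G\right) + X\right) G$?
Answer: $\frac{112667576}{3} \approx 3.7556 \cdot 10^{7}$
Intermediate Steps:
$v{\left(z,M \right)} = 7 - 422 M$
$E{\left(G \right)} = - \frac{G \left(-691 + 2 G^{2}\right)}{3}$ ($E{\left(G \right)} = - \frac{\left(\left(G^{2} + G G\right) - 691\right) G}{3} = - \frac{\left(\left(G^{2} + G^{2}\right) - 691\right) G}{3} = - \frac{\left(2 G^{2} - 691\right) G}{3} = - \frac{\left(-691 + 2 G^{2}\right) G}{3} = - \frac{G \left(-691 + 2 G^{2}\right)}{3}$)
$v{\left(336,-449 \right)} - E{\left(229 + 154 \right)} = \left(7 - -189478\right) - \frac{\left(229 + 154\right) \left(691 - 2 \left(229 + 154\right)^{2}\right)}{3} = \left(7 + 189478\right) - \frac{1}{3} \cdot 383 \left(691 - 2 \cdot 383^{2}\right) = 189485 - \frac{1}{3} \cdot 383 \left(691 - 293378\right) = 189485 - \frac{1}{3} \cdot 383 \left(-292687\right) = 189485 - - \frac{112099121}{3} = 189485 + \frac{112099121}{3} = \frac{112667576}{3}$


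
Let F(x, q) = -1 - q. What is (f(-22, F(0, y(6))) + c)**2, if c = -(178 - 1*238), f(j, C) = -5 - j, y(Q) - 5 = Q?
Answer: 5929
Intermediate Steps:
y(Q) = 5 + Q
c = 60 (c = -(178 - 238) = -1*(-60) = 60)
(f(-22, F(0, y(6))) + c)**2 = ((-5 - 1*(-22)) + 60)**2 = ((-5 + 22) + 60)**2 = (17 + 60)**2 = 77**2 = 5929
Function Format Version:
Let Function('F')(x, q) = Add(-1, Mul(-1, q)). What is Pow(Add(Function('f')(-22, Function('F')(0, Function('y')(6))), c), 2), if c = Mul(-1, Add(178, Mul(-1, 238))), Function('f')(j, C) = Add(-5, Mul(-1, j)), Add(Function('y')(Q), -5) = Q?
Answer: 5929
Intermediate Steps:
Function('y')(Q) = Add(5, Q)
c = 60 (c = Mul(-1, Add(178, -238)) = Mul(-1, -60) = 60)
Pow(Add(Function('f')(-22, Function('F')(0, Function('y')(6))), c), 2) = Pow(Add(Add(-5, Mul(-1, -22)), 60), 2) = Pow(Add(Add(-5, 22), 60), 2) = Pow(Add(17, 60), 2) = Pow(77, 2) = 5929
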